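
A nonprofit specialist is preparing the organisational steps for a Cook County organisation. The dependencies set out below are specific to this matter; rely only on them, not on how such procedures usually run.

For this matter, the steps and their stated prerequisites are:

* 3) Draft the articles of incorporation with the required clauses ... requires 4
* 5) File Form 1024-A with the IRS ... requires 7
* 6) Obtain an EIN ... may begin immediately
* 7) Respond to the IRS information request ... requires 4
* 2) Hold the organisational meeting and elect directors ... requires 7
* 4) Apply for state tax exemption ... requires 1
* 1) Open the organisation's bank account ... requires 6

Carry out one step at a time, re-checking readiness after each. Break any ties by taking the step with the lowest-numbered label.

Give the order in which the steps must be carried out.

6 → 1 → 4 → 3 → 7 → 2 → 5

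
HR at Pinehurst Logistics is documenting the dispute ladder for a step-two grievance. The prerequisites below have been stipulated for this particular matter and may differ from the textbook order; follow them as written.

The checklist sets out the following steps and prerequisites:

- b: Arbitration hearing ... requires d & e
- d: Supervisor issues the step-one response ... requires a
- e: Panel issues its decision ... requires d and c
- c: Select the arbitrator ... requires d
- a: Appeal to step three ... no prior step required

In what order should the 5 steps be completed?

a has no prerequisites → a first.
d needed a, now all done → d.
c is the only step now ready → c.
e needed d and c, now all done → e.
Next only b has its prerequisites met → b.

a, d, c, e, b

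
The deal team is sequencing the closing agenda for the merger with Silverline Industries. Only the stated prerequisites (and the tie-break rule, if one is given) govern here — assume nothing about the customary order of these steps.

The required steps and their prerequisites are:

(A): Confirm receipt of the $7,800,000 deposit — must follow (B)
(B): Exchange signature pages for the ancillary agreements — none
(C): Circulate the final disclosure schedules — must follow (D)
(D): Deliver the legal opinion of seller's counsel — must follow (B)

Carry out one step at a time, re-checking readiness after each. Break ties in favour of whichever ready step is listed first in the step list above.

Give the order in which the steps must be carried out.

(B), (A), (D), (C)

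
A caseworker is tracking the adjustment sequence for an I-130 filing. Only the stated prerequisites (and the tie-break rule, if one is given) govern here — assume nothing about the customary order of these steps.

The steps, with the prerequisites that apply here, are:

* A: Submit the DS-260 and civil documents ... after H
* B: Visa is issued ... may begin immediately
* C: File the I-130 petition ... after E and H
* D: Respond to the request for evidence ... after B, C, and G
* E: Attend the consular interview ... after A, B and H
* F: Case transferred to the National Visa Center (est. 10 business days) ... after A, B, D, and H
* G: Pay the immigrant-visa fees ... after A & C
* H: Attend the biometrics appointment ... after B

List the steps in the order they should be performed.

B, H, A, E, C, G, D, F

Only B has no prerequisites, so it is first.
Next only H has its prerequisites met → H.
A is the only step now ready → A.
Next only E has its prerequisites met → E.
C needed E and H, now all done → C.
That leaves G as the only ready step → G.
Next only D has its prerequisites met → D.
F is the only step now ready → F.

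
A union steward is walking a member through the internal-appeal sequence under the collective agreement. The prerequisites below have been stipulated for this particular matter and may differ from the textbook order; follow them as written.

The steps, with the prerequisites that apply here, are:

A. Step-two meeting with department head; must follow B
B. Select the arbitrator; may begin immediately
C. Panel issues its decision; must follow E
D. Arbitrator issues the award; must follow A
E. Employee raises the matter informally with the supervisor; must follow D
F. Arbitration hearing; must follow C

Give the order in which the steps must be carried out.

B is the only step with nothing outstanding, so it goes first.
Next only A has its prerequisites met → A.
That leaves D as the only ready step → D.
E is the only step now ready → E.
That leaves C as the only ready step → C.
F is the only step now ready → F.

B, A, D, E, C, F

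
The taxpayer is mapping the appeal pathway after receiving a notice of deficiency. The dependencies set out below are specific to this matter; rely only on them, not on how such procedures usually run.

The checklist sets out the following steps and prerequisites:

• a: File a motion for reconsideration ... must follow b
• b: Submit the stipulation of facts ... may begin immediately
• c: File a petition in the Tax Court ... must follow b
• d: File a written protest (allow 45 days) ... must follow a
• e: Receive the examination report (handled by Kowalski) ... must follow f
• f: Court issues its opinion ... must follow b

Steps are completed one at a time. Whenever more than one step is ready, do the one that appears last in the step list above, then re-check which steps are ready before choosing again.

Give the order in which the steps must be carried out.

b has no prerequisites → b first.
Ready: f, c and a. f is listed later → f.
e now also ready, so the ready set is {e, c, a}; e is listed later → e.
c and a are both available; c is listed later → c.
Next only a has its prerequisites met → a.
d needed a, now all done → d.

b, f, e, c, a, d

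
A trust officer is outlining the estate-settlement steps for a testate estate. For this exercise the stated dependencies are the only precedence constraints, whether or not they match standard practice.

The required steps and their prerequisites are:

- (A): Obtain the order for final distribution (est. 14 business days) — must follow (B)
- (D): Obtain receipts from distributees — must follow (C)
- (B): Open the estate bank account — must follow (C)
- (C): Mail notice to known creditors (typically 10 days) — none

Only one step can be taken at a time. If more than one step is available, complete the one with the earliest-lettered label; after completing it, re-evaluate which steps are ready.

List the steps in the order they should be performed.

(C) → (B) → (A) → (D)

Only (C) has no prerequisites, so it is first.
Ready: (B) and (D). (B) has the earlier label → (B).
Now (A) and (D) have their prerequisites met. (A) has the earlier label, so (A) next.
That leaves (D) as the only ready step → (D).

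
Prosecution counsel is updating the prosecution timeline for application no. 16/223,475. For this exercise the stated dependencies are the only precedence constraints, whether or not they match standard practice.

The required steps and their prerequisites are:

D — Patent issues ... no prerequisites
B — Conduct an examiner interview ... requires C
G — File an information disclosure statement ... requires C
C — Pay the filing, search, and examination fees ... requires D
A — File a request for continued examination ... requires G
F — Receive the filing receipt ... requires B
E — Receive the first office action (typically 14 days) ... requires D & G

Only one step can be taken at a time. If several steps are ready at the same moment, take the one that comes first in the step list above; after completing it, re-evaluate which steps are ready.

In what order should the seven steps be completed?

D has no prerequisites → D first.
C needed D, now all done → C.
Now B and G have their prerequisites met. B is listed earlier, so B next.
F now also ready, so the ready set is {G, F}; G is listed earlier → G.
Now A, F and E have their prerequisites met. A is listed earlier, so A next.
Now F and E have their prerequisites met. F is listed earlier, so F next.
E needed D and G, now all done → E.

D → C → B → G → A → F → E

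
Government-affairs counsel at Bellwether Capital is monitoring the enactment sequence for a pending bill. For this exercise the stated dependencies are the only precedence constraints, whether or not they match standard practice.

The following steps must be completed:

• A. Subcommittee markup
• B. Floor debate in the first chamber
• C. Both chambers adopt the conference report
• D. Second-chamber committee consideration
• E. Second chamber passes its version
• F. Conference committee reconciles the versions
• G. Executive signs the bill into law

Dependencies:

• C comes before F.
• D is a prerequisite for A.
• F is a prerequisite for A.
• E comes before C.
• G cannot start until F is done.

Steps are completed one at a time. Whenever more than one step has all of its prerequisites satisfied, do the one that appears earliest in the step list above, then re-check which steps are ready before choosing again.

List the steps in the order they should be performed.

B → D → E → C → F → A → G

Nothing is required for B, D and E. B is listed earlier → B first.
Now D and E have their prerequisites met. D is listed earlier, so D next.
E is the only step now ready → E.
Next only C has its prerequisites met → C.
F is the only step now ready → F.
Now A and G have their prerequisites met. A is listed earlier, so A next.
G needed F, now all done → G.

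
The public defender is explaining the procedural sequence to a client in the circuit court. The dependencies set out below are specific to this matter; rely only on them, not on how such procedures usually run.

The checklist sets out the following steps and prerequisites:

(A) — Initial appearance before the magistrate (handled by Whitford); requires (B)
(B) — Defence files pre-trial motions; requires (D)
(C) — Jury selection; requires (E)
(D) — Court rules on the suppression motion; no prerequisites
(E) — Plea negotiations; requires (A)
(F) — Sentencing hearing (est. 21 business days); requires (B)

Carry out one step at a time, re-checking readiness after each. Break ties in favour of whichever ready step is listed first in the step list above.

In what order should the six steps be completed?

(D) → (B) → (A) → (E) → (C) → (F)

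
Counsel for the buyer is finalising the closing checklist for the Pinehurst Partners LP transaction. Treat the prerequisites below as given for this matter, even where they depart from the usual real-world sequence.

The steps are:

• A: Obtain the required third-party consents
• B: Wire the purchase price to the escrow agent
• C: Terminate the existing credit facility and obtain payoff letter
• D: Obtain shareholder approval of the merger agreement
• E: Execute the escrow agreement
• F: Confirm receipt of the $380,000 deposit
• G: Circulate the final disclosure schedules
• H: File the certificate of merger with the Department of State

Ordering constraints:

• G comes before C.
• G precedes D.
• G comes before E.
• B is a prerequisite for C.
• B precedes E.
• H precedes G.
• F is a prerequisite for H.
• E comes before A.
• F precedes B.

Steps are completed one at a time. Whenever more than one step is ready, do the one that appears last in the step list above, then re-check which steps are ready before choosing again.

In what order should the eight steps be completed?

F H G D B E C A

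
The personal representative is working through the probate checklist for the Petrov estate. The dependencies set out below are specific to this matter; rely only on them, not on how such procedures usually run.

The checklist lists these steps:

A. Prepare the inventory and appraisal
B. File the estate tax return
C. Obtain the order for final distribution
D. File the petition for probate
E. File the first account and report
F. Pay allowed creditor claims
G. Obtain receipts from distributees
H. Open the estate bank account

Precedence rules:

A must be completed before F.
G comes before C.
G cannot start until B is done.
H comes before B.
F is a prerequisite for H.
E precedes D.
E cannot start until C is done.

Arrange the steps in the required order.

A is the only step with nothing outstanding, so it goes first.
F is the only step now ready → F.
That leaves H as the only ready step → H.
That leaves B as the only ready step → B.
Next only G has its prerequisites met → G.
C needed G, now all done → C.
E is the only step now ready → E.
D is the only step now ready → D.

A → F → H → B → G → C → E → D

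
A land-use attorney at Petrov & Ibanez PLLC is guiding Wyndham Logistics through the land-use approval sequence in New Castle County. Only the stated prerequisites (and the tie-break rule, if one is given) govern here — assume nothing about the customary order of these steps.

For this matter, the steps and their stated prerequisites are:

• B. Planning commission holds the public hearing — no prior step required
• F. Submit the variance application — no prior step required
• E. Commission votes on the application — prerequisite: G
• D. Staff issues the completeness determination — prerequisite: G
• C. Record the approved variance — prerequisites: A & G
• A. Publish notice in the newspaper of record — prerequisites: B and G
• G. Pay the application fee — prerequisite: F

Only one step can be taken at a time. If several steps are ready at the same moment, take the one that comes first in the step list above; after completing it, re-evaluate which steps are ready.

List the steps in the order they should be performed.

B and F have no prerequisites; B is listed earlier, so B is first.
That leaves F as the only ready step → F.
G is the only step now ready → G.
Ready: E, D and A. E is listed earlier → E.
Ready: D and A. D is listed earlier → D.
That leaves A as the only ready step → A.
C is the only step now ready → C.

B, F, G, E, D, A, C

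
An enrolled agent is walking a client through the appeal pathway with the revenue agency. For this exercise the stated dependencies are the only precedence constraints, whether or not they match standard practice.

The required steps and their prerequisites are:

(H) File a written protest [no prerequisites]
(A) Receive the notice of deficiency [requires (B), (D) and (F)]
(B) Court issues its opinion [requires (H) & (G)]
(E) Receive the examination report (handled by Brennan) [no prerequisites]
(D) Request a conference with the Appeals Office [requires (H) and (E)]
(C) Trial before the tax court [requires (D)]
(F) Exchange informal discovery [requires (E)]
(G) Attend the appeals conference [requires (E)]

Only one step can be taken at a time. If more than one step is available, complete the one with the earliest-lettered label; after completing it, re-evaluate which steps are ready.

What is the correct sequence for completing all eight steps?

(E) (F) (G) (H) (B) (D) (A) (C)

Nothing is required for (E) and (H). (E) has the earlier label → (E) first.
(F) and (G) now also ready, so the ready set is {(F), (G), (H)}; (F) has the earlier label → (F).
Now (G) and (H) have their prerequisites met. (G) has the earlier label, so (G) next.
Next only (H) has its prerequisites met → (H).
Ready: (B) and (D). (B) has the earlier label → (B).
(D) needed (E) and (H), now all done → (D).
Ready: (A) and (C). (A) has the earlier label → (A).
(C) needed (D), now all done → (C).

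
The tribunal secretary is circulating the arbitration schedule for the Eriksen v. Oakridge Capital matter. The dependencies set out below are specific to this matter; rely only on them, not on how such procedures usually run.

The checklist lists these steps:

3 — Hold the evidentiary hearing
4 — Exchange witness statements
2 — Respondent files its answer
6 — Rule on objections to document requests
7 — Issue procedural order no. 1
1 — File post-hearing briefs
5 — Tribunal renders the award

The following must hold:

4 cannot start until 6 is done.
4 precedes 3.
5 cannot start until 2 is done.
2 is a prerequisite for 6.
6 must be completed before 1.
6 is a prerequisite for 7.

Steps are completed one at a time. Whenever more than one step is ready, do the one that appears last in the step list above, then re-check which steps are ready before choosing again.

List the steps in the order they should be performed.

2 → 5 → 6 → 1 → 7 → 4 → 3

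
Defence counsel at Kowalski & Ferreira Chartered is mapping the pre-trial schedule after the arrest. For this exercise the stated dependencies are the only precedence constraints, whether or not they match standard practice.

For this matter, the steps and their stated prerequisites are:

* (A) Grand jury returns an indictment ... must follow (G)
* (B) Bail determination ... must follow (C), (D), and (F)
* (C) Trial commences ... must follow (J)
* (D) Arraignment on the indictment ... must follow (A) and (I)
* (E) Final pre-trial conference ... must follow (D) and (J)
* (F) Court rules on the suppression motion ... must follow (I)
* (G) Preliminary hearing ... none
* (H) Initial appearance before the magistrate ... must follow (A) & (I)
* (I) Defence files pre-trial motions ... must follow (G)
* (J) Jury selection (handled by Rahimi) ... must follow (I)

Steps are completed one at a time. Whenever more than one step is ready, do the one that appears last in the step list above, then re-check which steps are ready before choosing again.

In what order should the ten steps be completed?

(G), (I), (J), (F), (C), (A), (H), (D), (E), (B)

Only (G) has no prerequisites, so it is first.
(I) and (A) are both available; (I) is listed later → (I).
Ready: (J), (F) and (A). (J) is listed later → (J).
(C) now also ready, so the ready set is {(F), (C), (A)}; (F) is listed later → (F).
Now (C) and (A) have their prerequisites met. (C) is listed later, so (C) next.
Next only (A) has its prerequisites met → (A).
Ready: (H) and (D). (H) is listed later → (H).
(D) needed (I) and (A), now all done → (D).
Now (E) and (B) have their prerequisites met. (E) is listed later, so (E) next.
(B) needed (F), (D) and (C), now all done → (B).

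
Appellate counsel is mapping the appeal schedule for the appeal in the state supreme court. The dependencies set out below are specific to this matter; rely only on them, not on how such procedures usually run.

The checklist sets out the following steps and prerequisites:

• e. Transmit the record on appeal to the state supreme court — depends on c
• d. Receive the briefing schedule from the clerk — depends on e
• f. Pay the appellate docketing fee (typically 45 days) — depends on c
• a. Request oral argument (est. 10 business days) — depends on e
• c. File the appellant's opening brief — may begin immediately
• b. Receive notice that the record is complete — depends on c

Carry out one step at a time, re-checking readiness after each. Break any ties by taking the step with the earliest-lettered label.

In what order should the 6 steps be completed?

c is the only step with nothing outstanding, so it goes first.
b, e and f are all available; b has the earlier label → b.
Now e and f have their prerequisites met. e has the earlier label, so e next.
Now a, d and f have their prerequisites met. a has the earlier label, so a next.
Now d and f have their prerequisites met. d has the earlier label, so d next.
f needed c, now all done → f.

c, b, e, a, d, f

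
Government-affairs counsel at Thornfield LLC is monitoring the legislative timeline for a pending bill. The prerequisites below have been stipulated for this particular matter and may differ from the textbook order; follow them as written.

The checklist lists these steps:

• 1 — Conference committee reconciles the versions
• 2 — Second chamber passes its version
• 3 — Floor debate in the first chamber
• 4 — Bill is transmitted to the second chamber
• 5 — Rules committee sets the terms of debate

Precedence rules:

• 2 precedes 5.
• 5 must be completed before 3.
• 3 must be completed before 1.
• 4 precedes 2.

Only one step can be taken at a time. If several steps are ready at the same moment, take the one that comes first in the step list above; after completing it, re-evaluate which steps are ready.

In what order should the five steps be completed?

4 is the only step with nothing outstanding, so it goes first.
2 is the only step now ready → 2.
5 needed 2, now all done → 5.
That leaves 3 as the only ready step → 3.
1 is the only step now ready → 1.

4, 2, 5, 3, 1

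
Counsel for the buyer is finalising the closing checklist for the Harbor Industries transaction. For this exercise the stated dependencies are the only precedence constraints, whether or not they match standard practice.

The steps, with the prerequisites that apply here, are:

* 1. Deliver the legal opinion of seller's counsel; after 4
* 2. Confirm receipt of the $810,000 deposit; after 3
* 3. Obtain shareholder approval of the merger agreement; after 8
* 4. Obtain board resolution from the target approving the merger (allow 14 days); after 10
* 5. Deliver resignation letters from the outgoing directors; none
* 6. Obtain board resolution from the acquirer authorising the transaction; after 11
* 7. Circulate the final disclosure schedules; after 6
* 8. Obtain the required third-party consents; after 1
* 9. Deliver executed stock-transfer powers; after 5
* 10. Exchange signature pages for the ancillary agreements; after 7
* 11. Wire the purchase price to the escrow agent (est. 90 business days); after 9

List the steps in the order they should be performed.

5 has no prerequisites → 5 first.
9 needed 5, now all done → 9.
11 needed 9, now all done → 11.
6 needed 11, now all done → 6.
7 is the only step now ready → 7.
10 needed 7, now all done → 10.
4 is the only step now ready → 4.
That leaves 1 as the only ready step → 1.
Next only 8 has its prerequisites met → 8.
That leaves 3 as the only ready step → 3.
Next only 2 has its prerequisites met → 2.

5, 9, 11, 6, 7, 10, 4, 1, 8, 3, 2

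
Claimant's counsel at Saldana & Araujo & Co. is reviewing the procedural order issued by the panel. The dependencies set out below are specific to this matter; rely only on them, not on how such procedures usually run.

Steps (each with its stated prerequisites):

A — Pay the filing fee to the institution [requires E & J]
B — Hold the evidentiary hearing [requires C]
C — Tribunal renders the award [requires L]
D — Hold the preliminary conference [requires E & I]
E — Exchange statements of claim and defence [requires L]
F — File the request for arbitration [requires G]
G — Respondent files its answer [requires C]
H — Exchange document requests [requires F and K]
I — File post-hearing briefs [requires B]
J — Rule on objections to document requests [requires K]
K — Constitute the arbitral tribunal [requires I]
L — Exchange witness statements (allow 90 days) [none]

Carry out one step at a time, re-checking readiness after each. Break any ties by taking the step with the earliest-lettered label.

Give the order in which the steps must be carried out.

L, C, B, E, G, F, I, D, K, H, J, A

Only L has no prerequisites, so it is first.
Ready: C and E. C has the earlier label → C.
B and G now also ready, so the ready set is {B, E, G}; B has the earlier label → B.
Ready: E, G and I. E has the earlier label → E.
G and I are both available; G has the earlier label → G.
Ready: F and I. F has the earlier label → F.
I is the only step now ready → I.
Ready: D and K. D has the earlier label → D.
K needed I, now all done → K.
Now H and J have their prerequisites met. H has the earlier label, so H next.
That leaves J as the only ready step → J.
A needed E and J, now all done → A.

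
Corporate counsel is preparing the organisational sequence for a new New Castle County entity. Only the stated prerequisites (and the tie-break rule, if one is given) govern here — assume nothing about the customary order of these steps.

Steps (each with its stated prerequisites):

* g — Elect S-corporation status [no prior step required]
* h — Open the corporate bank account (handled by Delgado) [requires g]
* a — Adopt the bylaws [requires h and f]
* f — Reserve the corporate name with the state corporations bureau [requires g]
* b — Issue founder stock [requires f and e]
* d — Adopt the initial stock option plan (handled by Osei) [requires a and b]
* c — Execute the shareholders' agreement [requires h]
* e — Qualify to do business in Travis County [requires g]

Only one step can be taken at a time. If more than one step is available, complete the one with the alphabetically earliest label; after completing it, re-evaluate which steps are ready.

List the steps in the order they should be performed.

g, e, f, b, h, a, c, d

g is the only step with nothing outstanding, so it goes first.
Ready: e, f and h. e has the earlier label → e.
Ready: f and h. f has the earlier label → f.
b now also ready, so the ready set is {b, h}; b has the earlier label → b.
h needed g, now all done → h.
Now a and c have their prerequisites met. a has the earlier label, so a next.
Now c and d have their prerequisites met. c has the earlier label, so c next.
Next only d has its prerequisites met → d.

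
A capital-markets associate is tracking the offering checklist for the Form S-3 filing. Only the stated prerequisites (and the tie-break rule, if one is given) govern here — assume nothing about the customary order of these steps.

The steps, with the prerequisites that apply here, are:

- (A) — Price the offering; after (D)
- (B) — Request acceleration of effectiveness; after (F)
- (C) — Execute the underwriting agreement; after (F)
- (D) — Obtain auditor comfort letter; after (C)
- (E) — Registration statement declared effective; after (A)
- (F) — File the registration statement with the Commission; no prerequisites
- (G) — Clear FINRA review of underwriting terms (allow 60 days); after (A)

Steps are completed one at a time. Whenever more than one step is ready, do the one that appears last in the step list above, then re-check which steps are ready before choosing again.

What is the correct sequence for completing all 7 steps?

Only (F) has no prerequisites, so it is first.
(C) and (B) are both available; (C) is listed later → (C).
(D) now also ready, so the ready set is {(D), (B)}; (D) is listed later → (D).
(A) now also ready, so the ready set is {(B), (A)}; (B) is listed later → (B).
Next only (A) has its prerequisites met → (A).
Now (G) and (E) have their prerequisites met. (G) is listed later, so (G) next.
(E) needed (A), now all done → (E).

(F), (C), (D), (B), (A), (G), (E)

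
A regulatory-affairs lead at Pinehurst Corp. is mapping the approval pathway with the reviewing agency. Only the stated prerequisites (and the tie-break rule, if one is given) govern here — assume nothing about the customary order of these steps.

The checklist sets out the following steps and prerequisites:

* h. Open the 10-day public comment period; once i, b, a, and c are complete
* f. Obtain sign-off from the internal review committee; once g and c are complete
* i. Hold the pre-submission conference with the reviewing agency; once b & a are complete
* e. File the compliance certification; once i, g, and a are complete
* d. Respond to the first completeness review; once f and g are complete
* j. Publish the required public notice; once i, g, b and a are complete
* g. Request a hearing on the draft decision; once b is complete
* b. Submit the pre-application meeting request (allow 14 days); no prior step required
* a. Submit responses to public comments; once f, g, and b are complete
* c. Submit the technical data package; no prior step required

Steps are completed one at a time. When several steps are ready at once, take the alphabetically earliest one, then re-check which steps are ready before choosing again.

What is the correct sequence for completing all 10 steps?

b and c have no prerequisites; b has the earlier label, so b is first.
g now also ready, so the ready set is {c, g}; c has the earlier label → c.
Next only g has its prerequisites met → g.
Next only f has its prerequisites met → f.
a and d are both available; a has the earlier label → a.
i now also ready, so the ready set is {d, i}; d has the earlier label → d.
i is the only step now ready → i.
Now e, h and j have their prerequisites met. e has the earlier label, so e next.
h and j are both available; h has the earlier label → h.
j needed a, b, g and i, now all done → j.

b, c, g, f, a, d, i, e, h, j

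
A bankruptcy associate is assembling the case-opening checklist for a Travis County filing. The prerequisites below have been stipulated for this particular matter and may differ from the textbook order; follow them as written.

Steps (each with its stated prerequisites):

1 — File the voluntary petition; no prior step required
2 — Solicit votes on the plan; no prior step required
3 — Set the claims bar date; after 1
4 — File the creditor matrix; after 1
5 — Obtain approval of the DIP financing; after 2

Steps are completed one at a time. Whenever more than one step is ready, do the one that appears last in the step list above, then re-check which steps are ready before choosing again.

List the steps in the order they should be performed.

2, 5, 1, 4, 3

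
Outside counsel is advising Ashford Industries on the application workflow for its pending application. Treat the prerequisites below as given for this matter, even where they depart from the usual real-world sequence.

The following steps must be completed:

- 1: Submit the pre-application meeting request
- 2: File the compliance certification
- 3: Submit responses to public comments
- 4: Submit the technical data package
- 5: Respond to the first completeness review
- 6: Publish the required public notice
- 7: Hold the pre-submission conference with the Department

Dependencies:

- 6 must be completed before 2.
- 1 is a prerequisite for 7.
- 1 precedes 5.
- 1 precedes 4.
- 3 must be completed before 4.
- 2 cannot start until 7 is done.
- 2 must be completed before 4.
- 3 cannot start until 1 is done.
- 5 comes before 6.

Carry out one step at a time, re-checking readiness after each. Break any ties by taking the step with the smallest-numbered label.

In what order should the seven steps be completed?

1, 3, 5, 6, 7, 2, 4

1 is the only step with nothing outstanding, so it goes first.
Now 3, 5 and 7 have their prerequisites met. 3 has the earlier label, so 3 next.
Ready: 5 and 7. 5 has the earlier label → 5.
Ready: 6 and 7. 6 has the earlier label → 6.
7 needed 1, now all done → 7.
2 is the only step now ready → 2.
4 needed 1, 2 and 3, now all done → 4.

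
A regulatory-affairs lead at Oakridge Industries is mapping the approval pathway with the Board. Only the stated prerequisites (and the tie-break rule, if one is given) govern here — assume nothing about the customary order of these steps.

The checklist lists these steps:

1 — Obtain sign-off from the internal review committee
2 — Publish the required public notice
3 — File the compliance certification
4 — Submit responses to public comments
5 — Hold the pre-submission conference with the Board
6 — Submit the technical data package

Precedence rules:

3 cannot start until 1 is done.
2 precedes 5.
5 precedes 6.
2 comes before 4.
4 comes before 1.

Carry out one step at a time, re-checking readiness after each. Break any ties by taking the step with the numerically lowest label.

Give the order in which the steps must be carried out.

2 → 4 → 1 → 3 → 5 → 6

2 is the only step with nothing outstanding, so it goes first.
Now 4 and 5 have their prerequisites met. 4 has the earlier label, so 4 next.
1 and 5 are both available; 1 has the earlier label → 1.
3 now also ready, so the ready set is {3, 5}; 3 has the earlier label → 3.
5 needed 2, now all done → 5.
6 needed 5, now all done → 6.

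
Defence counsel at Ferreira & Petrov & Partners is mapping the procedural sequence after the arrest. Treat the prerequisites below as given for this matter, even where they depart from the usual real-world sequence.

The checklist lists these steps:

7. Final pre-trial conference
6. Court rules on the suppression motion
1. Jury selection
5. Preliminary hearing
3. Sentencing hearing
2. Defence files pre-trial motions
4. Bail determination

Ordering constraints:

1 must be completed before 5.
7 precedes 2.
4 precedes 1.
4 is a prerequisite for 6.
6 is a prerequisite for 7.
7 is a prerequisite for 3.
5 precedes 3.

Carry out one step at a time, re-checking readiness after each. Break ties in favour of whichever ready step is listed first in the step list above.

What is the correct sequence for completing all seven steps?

4 is the only step with nothing outstanding, so it goes first.
6 and 1 are both available; 6 is listed earlier → 6.
Ready: 7 and 1. 7 is listed earlier → 7.
Now 1 and 2 have their prerequisites met. 1 is listed earlier, so 1 next.
5 now also ready, so the ready set is {5, 2}; 5 is listed earlier → 5.
Now 3 and 2 have their prerequisites met. 3 is listed earlier, so 3 next.
2 is the only step now ready → 2.

4, 6, 7, 1, 5, 3, 2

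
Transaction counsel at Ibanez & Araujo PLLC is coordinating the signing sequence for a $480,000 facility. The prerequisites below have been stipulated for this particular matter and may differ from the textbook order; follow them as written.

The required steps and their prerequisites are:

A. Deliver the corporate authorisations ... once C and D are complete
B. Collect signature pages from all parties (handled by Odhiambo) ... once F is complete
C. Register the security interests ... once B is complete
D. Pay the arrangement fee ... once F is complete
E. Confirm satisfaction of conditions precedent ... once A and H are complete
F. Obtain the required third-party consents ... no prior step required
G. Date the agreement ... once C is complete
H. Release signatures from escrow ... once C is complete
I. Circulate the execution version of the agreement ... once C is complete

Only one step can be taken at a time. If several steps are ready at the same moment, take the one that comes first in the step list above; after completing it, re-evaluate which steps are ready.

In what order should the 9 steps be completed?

F, B, C, D, A, G, H, E, I

F is the only step with nothing outstanding, so it goes first.
B and D are both available; B is listed earlier → B.
C and D are both available; C is listed earlier → C.
D, G, H and I are all available; D is listed earlier → D.
Ready: A, G, H and I. A is listed earlier → A.
Ready: G, H and I. G is listed earlier → G.
Ready: H and I. H is listed earlier → H.
E and I are both available; E is listed earlier → E.
Next only I has its prerequisites met → I.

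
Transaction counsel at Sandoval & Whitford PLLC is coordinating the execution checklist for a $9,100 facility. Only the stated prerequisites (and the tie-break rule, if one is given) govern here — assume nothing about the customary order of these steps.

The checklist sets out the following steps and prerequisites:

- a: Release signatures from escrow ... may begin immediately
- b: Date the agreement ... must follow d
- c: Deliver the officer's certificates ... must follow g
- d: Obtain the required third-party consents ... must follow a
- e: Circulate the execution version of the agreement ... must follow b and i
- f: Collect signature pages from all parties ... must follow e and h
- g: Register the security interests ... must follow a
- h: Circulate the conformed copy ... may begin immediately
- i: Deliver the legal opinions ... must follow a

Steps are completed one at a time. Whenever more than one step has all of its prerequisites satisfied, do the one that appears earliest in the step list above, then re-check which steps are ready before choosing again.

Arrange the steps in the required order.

a, d, b, g, c, h, i, e, f

Nothing is required for a and h. a is listed earlier → a first.
d, g and i now also ready, so the ready set is {d, g, h, i}; d is listed earlier → d.
b, g, h and i are all available; b is listed earlier → b.
Ready: g, h and i. g is listed earlier → g.
c now also ready, so the ready set is {c, h, i}; c is listed earlier → c.
h and i are both available; h is listed earlier → h.
i is the only step now ready → i.
e needed b and i, now all done → e.
f is the only step now ready → f.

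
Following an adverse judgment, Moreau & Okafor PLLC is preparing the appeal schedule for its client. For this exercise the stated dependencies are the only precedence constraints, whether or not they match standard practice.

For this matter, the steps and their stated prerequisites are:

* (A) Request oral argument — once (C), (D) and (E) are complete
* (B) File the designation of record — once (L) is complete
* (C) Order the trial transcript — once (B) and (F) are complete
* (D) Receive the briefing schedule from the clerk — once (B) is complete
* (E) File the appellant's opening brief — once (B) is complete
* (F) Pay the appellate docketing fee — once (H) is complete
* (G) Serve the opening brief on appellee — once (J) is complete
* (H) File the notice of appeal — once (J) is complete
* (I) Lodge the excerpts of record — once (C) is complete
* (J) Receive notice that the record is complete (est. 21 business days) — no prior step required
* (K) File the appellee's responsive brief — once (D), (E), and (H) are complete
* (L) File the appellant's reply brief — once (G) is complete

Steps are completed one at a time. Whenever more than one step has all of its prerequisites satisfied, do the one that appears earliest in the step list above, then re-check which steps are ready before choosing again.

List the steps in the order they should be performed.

Only (J) has no prerequisites, so it is first.
Now (G) and (H) have their prerequisites met. (G) is listed earlier, so (G) next.
Ready: (H) and (L). (H) is listed earlier → (H).
Ready: (F) and (L). (F) is listed earlier → (F).
(L) is the only step now ready → (L).
(B) needed (L), now all done → (B).
Now (C), (D) and (E) have their prerequisites met. (C) is listed earlier, so (C) next.
(D), (E) and (I) are all available; (D) is listed earlier → (D).
Ready: (E) and (I). (E) is listed earlier → (E).
(A) and (K) now also ready, so the ready set is {(A), (I), (K)}; (A) is listed earlier → (A).
Ready: (I) and (K). (I) is listed earlier → (I).
(K) is the only step now ready → (K).

(J), (G), (H), (F), (L), (B), (C), (D), (E), (A), (I), (K)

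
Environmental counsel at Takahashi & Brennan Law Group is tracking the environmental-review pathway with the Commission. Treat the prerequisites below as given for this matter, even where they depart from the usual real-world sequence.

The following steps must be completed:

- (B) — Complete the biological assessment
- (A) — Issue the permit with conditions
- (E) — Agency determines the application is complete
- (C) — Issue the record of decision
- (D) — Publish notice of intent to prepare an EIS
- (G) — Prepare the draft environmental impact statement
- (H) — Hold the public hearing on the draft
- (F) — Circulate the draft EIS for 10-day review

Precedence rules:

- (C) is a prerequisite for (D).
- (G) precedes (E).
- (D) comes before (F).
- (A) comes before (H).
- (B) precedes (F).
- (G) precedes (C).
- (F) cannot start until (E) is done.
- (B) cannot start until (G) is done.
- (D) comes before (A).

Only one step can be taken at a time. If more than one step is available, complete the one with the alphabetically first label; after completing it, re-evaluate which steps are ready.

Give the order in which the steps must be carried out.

(G) has no prerequisites → (G) first.
Now (B), (C) and (E) have their prerequisites met. (B) has the earlier label, so (B) next.
Ready: (C) and (E). (C) has the earlier label → (C).
(D) now also ready, so the ready set is {(D), (E)}; (D) has the earlier label → (D).
(A) and (E) are both available; (A) has the earlier label → (A).
Ready: (E) and (H). (E) has the earlier label → (E).
Ready: (F) and (H). (F) has the earlier label → (F).
(H) needed (A), now all done → (H).

(G) → (B) → (C) → (D) → (A) → (E) → (F) → (H)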